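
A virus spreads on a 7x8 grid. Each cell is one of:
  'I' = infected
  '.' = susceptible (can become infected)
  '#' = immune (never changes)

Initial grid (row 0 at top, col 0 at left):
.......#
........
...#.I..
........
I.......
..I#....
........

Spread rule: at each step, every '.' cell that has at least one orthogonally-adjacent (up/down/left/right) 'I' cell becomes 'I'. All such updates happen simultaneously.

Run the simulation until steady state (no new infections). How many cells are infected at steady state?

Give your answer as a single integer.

Step 0 (initial): 3 infected
Step 1: +10 new -> 13 infected
Step 2: +14 new -> 27 infected
Step 3: +13 new -> 40 infected
Step 4: +8 new -> 48 infected
Step 5: +4 new -> 52 infected
Step 6: +1 new -> 53 infected
Step 7: +0 new -> 53 infected

Answer: 53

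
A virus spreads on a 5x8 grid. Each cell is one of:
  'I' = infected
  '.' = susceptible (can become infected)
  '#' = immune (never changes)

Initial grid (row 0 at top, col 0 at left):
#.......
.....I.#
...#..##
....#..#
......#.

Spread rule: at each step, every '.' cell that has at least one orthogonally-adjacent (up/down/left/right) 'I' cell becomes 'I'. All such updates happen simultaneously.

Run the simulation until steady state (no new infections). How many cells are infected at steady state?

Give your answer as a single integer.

Answer: 31

Derivation:
Step 0 (initial): 1 infected
Step 1: +4 new -> 5 infected
Step 2: +5 new -> 10 infected
Step 3: +5 new -> 15 infected
Step 4: +4 new -> 19 infected
Step 5: +5 new -> 24 infected
Step 6: +4 new -> 28 infected
Step 7: +2 new -> 30 infected
Step 8: +1 new -> 31 infected
Step 9: +0 new -> 31 infected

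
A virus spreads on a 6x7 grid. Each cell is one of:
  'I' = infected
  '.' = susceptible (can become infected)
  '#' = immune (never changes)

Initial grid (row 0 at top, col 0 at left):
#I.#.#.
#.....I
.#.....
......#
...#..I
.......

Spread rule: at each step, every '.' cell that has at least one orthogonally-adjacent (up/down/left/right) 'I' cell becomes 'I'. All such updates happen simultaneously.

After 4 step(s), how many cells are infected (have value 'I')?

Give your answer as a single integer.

Step 0 (initial): 3 infected
Step 1: +7 new -> 10 infected
Step 2: +6 new -> 16 infected
Step 3: +6 new -> 22 infected
Step 4: +4 new -> 26 infected

Answer: 26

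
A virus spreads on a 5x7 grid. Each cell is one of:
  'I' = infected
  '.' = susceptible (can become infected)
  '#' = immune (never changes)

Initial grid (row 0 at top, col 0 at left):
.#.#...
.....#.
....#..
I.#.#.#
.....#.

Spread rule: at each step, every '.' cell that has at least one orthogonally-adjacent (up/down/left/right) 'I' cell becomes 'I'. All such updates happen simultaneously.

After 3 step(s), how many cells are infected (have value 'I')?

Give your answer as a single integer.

Answer: 11

Derivation:
Step 0 (initial): 1 infected
Step 1: +3 new -> 4 infected
Step 2: +3 new -> 7 infected
Step 3: +4 new -> 11 infected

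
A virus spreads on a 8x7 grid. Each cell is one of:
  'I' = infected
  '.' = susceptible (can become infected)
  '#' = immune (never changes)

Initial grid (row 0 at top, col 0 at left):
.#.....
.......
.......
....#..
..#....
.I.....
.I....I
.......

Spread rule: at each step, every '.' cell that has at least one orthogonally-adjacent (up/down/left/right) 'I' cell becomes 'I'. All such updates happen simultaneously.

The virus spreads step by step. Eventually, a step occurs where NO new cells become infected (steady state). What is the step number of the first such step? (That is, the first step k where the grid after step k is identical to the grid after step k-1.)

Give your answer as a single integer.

Step 0 (initial): 3 infected
Step 1: +9 new -> 12 infected
Step 2: +10 new -> 22 infected
Step 3: +9 new -> 31 infected
Step 4: +7 new -> 38 infected
Step 5: +5 new -> 43 infected
Step 6: +6 new -> 49 infected
Step 7: +3 new -> 52 infected
Step 8: +1 new -> 53 infected
Step 9: +0 new -> 53 infected

Answer: 9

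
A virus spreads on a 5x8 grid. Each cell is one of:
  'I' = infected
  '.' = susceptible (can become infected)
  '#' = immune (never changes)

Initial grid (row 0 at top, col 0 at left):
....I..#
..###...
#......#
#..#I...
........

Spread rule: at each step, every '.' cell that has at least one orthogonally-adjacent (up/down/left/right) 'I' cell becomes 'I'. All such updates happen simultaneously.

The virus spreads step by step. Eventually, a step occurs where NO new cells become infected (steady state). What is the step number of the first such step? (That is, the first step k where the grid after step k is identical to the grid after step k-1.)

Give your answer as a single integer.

Answer: 6

Derivation:
Step 0 (initial): 2 infected
Step 1: +5 new -> 7 infected
Step 2: +8 new -> 15 infected
Step 3: +7 new -> 22 infected
Step 4: +7 new -> 29 infected
Step 5: +3 new -> 32 infected
Step 6: +0 new -> 32 infected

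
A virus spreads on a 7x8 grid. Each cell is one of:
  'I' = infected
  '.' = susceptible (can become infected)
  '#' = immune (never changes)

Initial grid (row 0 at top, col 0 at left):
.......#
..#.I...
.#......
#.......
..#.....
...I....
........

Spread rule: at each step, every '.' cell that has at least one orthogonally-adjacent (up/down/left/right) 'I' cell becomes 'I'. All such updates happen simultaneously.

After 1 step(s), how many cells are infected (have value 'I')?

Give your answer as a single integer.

Step 0 (initial): 2 infected
Step 1: +8 new -> 10 infected

Answer: 10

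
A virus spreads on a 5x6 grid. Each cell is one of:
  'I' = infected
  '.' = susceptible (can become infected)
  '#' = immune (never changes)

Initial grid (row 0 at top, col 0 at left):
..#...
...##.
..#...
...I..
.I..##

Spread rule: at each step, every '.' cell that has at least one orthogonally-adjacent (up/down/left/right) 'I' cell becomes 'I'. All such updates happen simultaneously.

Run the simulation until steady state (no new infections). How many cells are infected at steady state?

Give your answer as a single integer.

Answer: 24

Derivation:
Step 0 (initial): 2 infected
Step 1: +7 new -> 9 infected
Step 2: +4 new -> 13 infected
Step 3: +3 new -> 16 infected
Step 4: +4 new -> 20 infected
Step 5: +2 new -> 22 infected
Step 6: +1 new -> 23 infected
Step 7: +1 new -> 24 infected
Step 8: +0 new -> 24 infected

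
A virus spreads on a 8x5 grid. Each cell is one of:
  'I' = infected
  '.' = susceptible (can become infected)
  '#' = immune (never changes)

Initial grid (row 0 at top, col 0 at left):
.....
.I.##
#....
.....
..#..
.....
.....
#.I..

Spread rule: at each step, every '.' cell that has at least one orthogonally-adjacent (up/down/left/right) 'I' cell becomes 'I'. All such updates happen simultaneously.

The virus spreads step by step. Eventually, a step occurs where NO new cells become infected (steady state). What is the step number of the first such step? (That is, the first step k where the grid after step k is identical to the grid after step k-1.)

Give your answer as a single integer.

Step 0 (initial): 2 infected
Step 1: +7 new -> 9 infected
Step 2: +8 new -> 17 infected
Step 3: +9 new -> 26 infected
Step 4: +7 new -> 33 infected
Step 5: +2 new -> 35 infected
Step 6: +0 new -> 35 infected

Answer: 6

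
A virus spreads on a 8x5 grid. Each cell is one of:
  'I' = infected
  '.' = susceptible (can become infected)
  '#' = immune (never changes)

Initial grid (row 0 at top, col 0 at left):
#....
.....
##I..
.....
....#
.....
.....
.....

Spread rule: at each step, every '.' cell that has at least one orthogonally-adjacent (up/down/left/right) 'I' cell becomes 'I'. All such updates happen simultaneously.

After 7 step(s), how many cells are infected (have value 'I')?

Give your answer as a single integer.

Answer: 36

Derivation:
Step 0 (initial): 1 infected
Step 1: +3 new -> 4 infected
Step 2: +7 new -> 11 infected
Step 3: +9 new -> 20 infected
Step 4: +5 new -> 25 infected
Step 5: +5 new -> 30 infected
Step 6: +4 new -> 34 infected
Step 7: +2 new -> 36 infected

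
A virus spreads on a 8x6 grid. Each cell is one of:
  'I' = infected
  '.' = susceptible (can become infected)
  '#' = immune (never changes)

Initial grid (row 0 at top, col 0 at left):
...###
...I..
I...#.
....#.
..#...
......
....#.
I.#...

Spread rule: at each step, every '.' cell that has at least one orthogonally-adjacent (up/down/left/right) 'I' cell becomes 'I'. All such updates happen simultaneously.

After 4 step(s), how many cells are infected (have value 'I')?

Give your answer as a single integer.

Answer: 33

Derivation:
Step 0 (initial): 3 infected
Step 1: +8 new -> 11 infected
Step 2: +10 new -> 21 infected
Step 3: +7 new -> 28 infected
Step 4: +5 new -> 33 infected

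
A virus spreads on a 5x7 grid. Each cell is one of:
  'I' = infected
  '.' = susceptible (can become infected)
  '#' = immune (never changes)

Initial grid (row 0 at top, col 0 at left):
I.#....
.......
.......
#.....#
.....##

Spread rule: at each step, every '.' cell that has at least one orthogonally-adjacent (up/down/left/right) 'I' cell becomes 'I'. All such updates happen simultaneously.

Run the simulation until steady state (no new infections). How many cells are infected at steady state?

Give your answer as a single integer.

Answer: 30

Derivation:
Step 0 (initial): 1 infected
Step 1: +2 new -> 3 infected
Step 2: +2 new -> 5 infected
Step 3: +2 new -> 7 infected
Step 4: +3 new -> 10 infected
Step 5: +5 new -> 15 infected
Step 6: +6 new -> 21 infected
Step 7: +5 new -> 26 infected
Step 8: +4 new -> 30 infected
Step 9: +0 new -> 30 infected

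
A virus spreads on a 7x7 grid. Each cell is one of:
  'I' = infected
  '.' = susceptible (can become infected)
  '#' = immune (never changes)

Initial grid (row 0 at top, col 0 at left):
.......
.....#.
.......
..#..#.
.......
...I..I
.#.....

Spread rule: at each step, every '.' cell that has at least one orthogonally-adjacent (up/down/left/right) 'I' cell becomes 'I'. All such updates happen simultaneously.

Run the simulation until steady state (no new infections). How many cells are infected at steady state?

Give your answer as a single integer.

Step 0 (initial): 2 infected
Step 1: +7 new -> 9 infected
Step 2: +9 new -> 18 infected
Step 3: +5 new -> 23 infected
Step 4: +8 new -> 31 infected
Step 5: +6 new -> 37 infected
Step 6: +5 new -> 42 infected
Step 7: +2 new -> 44 infected
Step 8: +1 new -> 45 infected
Step 9: +0 new -> 45 infected

Answer: 45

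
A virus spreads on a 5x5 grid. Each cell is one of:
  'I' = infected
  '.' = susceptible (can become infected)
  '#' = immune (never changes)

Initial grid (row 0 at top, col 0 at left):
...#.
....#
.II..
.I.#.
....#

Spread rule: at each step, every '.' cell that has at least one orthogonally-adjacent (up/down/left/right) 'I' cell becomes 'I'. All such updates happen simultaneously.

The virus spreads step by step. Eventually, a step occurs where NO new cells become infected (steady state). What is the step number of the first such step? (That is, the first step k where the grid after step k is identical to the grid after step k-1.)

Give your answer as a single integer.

Step 0 (initial): 3 infected
Step 1: +7 new -> 10 infected
Step 2: +7 new -> 17 infected
Step 3: +3 new -> 20 infected
Step 4: +0 new -> 20 infected

Answer: 4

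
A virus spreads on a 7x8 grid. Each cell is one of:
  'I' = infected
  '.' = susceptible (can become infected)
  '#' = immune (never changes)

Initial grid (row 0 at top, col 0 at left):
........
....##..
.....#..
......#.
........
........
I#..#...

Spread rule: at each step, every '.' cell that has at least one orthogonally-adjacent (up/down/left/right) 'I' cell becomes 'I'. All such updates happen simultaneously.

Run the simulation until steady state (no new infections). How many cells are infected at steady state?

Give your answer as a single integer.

Step 0 (initial): 1 infected
Step 1: +1 new -> 2 infected
Step 2: +2 new -> 4 infected
Step 3: +3 new -> 7 infected
Step 4: +5 new -> 12 infected
Step 5: +6 new -> 18 infected
Step 6: +6 new -> 24 infected
Step 7: +7 new -> 31 infected
Step 8: +7 new -> 38 infected
Step 9: +3 new -> 41 infected
Step 10: +2 new -> 43 infected
Step 11: +2 new -> 45 infected
Step 12: +3 new -> 48 infected
Step 13: +2 new -> 50 infected
Step 14: +0 new -> 50 infected

Answer: 50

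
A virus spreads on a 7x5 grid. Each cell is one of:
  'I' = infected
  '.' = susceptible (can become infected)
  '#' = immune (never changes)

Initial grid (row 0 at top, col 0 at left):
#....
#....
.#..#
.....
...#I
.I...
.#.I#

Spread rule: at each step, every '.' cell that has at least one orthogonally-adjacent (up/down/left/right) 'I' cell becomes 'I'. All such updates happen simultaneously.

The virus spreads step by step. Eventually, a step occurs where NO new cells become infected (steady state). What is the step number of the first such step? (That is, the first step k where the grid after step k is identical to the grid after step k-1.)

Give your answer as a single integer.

Step 0 (initial): 3 infected
Step 1: +7 new -> 10 infected
Step 2: +5 new -> 15 infected
Step 3: +3 new -> 18 infected
Step 4: +3 new -> 21 infected
Step 5: +3 new -> 24 infected
Step 6: +3 new -> 27 infected
Step 7: +1 new -> 28 infected
Step 8: +0 new -> 28 infected

Answer: 8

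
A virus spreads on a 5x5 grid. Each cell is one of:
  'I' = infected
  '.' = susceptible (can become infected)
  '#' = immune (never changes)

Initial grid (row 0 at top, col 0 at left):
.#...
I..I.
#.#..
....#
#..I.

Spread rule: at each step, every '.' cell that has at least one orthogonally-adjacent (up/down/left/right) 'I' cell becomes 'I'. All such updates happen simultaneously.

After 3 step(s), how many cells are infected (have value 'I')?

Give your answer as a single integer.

Step 0 (initial): 3 infected
Step 1: +9 new -> 12 infected
Step 2: +6 new -> 18 infected
Step 3: +1 new -> 19 infected

Answer: 19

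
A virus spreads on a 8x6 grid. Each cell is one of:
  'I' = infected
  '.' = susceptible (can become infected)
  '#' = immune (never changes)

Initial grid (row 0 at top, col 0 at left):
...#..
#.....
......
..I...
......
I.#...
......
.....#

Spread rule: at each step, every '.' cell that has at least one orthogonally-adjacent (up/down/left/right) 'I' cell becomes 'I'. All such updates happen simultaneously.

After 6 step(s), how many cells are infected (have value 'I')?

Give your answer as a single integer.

Answer: 44

Derivation:
Step 0 (initial): 2 infected
Step 1: +7 new -> 9 infected
Step 2: +9 new -> 18 infected
Step 3: +10 new -> 28 infected
Step 4: +7 new -> 35 infected
Step 5: +6 new -> 41 infected
Step 6: +3 new -> 44 infected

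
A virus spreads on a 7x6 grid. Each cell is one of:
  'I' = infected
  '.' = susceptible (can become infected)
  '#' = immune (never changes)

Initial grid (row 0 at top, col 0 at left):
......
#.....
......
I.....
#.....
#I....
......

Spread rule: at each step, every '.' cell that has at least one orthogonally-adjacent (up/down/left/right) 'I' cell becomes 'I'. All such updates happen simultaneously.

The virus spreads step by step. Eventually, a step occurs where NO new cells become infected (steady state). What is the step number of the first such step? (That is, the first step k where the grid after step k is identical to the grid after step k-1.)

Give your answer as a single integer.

Answer: 9

Derivation:
Step 0 (initial): 2 infected
Step 1: +5 new -> 7 infected
Step 2: +6 new -> 13 infected
Step 3: +6 new -> 19 infected
Step 4: +7 new -> 26 infected
Step 5: +7 new -> 33 infected
Step 6: +3 new -> 36 infected
Step 7: +2 new -> 38 infected
Step 8: +1 new -> 39 infected
Step 9: +0 new -> 39 infected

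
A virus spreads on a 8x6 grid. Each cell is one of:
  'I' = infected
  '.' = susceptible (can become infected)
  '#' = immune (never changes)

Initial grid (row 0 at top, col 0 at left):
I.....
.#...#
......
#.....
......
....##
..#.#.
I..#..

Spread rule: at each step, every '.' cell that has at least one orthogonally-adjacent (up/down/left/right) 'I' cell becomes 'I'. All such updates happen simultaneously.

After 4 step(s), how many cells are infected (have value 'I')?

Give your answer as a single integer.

Answer: 22

Derivation:
Step 0 (initial): 2 infected
Step 1: +4 new -> 6 infected
Step 2: +5 new -> 11 infected
Step 3: +5 new -> 16 infected
Step 4: +6 new -> 22 infected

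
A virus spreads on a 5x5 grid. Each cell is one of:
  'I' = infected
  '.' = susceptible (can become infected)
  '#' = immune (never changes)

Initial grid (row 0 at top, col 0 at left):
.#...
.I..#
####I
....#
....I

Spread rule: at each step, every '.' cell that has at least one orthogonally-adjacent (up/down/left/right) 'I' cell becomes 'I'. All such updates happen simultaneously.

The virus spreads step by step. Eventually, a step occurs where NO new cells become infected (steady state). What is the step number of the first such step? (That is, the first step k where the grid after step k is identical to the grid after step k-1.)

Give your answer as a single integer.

Step 0 (initial): 3 infected
Step 1: +3 new -> 6 infected
Step 2: +5 new -> 11 infected
Step 3: +3 new -> 14 infected
Step 4: +3 new -> 17 infected
Step 5: +1 new -> 18 infected
Step 6: +0 new -> 18 infected

Answer: 6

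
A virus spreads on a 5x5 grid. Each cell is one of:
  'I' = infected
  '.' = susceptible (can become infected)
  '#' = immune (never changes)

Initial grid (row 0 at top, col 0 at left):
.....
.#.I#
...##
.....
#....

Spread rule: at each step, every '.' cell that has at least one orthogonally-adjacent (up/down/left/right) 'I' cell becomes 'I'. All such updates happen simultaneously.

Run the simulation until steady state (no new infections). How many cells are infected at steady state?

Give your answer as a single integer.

Answer: 20

Derivation:
Step 0 (initial): 1 infected
Step 1: +2 new -> 3 infected
Step 2: +3 new -> 6 infected
Step 3: +3 new -> 9 infected
Step 4: +5 new -> 14 infected
Step 5: +5 new -> 19 infected
Step 6: +1 new -> 20 infected
Step 7: +0 new -> 20 infected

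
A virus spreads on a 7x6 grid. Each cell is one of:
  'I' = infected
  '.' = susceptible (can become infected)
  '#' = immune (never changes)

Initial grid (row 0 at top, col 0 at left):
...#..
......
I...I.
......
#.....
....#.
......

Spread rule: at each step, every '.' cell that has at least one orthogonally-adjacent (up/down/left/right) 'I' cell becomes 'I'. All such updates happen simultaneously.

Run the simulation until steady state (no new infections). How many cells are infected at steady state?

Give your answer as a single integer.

Step 0 (initial): 2 infected
Step 1: +7 new -> 9 infected
Step 2: +10 new -> 19 infected
Step 3: +7 new -> 26 infected
Step 4: +5 new -> 31 infected
Step 5: +5 new -> 36 infected
Step 6: +3 new -> 39 infected
Step 7: +0 new -> 39 infected

Answer: 39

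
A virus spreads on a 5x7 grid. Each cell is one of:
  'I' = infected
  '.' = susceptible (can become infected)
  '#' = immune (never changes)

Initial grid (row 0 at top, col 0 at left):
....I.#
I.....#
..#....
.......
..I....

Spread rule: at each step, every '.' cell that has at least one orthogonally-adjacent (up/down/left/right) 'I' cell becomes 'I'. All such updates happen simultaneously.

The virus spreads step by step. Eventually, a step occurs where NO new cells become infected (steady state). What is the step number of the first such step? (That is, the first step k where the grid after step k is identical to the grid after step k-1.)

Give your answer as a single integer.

Answer: 6

Derivation:
Step 0 (initial): 3 infected
Step 1: +9 new -> 12 infected
Step 2: +12 new -> 24 infected
Step 3: +4 new -> 28 infected
Step 4: +3 new -> 31 infected
Step 5: +1 new -> 32 infected
Step 6: +0 new -> 32 infected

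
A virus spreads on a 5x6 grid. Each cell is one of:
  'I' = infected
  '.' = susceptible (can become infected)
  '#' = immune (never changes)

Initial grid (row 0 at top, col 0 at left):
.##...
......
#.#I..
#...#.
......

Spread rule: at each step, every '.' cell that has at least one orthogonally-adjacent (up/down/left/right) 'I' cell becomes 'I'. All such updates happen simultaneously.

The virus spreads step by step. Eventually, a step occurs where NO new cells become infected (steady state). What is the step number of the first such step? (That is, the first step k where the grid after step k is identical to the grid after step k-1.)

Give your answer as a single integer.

Step 0 (initial): 1 infected
Step 1: +3 new -> 4 infected
Step 2: +6 new -> 10 infected
Step 3: +7 new -> 17 infected
Step 4: +5 new -> 22 infected
Step 5: +2 new -> 24 infected
Step 6: +0 new -> 24 infected

Answer: 6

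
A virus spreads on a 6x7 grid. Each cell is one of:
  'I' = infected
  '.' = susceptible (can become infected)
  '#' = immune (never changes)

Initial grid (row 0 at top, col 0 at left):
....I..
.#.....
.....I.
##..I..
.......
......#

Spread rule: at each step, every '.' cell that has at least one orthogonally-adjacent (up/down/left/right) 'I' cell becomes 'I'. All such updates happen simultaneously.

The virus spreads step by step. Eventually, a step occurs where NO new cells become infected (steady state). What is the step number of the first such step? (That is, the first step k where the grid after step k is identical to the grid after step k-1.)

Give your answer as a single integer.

Step 0 (initial): 3 infected
Step 1: +9 new -> 12 infected
Step 2: +10 new -> 22 infected
Step 3: +7 new -> 29 infected
Step 4: +4 new -> 33 infected
Step 5: +4 new -> 37 infected
Step 6: +1 new -> 38 infected
Step 7: +0 new -> 38 infected

Answer: 7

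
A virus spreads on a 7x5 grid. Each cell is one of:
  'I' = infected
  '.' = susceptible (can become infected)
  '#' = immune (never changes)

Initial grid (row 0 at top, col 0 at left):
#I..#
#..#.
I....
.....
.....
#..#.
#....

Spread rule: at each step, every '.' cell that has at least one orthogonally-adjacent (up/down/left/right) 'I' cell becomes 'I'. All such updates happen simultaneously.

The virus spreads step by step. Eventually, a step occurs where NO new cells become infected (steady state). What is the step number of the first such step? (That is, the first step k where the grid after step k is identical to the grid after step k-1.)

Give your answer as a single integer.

Step 0 (initial): 2 infected
Step 1: +4 new -> 6 infected
Step 2: +5 new -> 11 infected
Step 3: +3 new -> 14 infected
Step 4: +4 new -> 18 infected
Step 5: +5 new -> 23 infected
Step 6: +2 new -> 25 infected
Step 7: +2 new -> 27 infected
Step 8: +1 new -> 28 infected
Step 9: +0 new -> 28 infected

Answer: 9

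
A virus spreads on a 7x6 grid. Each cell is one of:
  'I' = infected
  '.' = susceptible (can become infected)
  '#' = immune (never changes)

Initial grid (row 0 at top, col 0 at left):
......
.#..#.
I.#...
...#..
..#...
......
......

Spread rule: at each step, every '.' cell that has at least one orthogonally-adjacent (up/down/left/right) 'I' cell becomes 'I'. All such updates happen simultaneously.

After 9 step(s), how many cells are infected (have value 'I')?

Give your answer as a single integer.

Answer: 36

Derivation:
Step 0 (initial): 1 infected
Step 1: +3 new -> 4 infected
Step 2: +3 new -> 7 infected
Step 3: +4 new -> 11 infected
Step 4: +3 new -> 14 infected
Step 5: +4 new -> 18 infected
Step 6: +4 new -> 22 infected
Step 7: +5 new -> 27 infected
Step 8: +5 new -> 32 infected
Step 9: +4 new -> 36 infected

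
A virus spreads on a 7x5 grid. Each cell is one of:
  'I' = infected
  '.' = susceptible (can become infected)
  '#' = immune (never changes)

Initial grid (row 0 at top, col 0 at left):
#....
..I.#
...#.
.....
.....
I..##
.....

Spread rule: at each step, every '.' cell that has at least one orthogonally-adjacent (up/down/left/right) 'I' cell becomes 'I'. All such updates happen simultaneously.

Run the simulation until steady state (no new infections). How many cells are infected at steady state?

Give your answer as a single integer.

Step 0 (initial): 2 infected
Step 1: +7 new -> 9 infected
Step 2: +9 new -> 18 infected
Step 3: +6 new -> 24 infected
Step 4: +3 new -> 27 infected
Step 5: +3 new -> 30 infected
Step 6: +0 new -> 30 infected

Answer: 30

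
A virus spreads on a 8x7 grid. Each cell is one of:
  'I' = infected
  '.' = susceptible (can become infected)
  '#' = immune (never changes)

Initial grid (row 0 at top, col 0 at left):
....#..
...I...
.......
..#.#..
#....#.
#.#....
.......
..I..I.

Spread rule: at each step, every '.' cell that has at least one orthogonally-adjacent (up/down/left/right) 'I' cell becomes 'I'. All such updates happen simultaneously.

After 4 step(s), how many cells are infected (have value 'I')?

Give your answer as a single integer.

Step 0 (initial): 3 infected
Step 1: +10 new -> 13 infected
Step 2: +12 new -> 25 infected
Step 3: +12 new -> 37 infected
Step 4: +10 new -> 47 infected

Answer: 47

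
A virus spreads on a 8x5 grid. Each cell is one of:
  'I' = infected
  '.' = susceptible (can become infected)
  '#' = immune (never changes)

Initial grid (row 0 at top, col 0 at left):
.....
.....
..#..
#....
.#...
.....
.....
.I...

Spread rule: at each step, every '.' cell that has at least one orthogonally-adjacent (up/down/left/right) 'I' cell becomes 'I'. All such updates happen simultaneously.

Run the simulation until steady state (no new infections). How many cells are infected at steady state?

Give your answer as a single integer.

Answer: 37

Derivation:
Step 0 (initial): 1 infected
Step 1: +3 new -> 4 infected
Step 2: +4 new -> 8 infected
Step 3: +4 new -> 12 infected
Step 4: +4 new -> 16 infected
Step 5: +3 new -> 19 infected
Step 6: +3 new -> 22 infected
Step 7: +3 new -> 25 infected
Step 8: +4 new -> 29 infected
Step 9: +5 new -> 34 infected
Step 10: +3 new -> 37 infected
Step 11: +0 new -> 37 infected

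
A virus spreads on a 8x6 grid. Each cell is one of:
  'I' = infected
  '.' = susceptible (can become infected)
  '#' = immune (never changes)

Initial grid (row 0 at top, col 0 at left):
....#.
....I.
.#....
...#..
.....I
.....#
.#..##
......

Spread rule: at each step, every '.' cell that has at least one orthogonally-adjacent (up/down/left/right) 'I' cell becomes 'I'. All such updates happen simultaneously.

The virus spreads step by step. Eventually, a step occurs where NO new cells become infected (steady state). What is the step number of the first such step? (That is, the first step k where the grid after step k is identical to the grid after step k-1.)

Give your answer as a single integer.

Step 0 (initial): 2 infected
Step 1: +5 new -> 7 infected
Step 2: +8 new -> 15 infected
Step 3: +5 new -> 20 infected
Step 4: +6 new -> 26 infected
Step 5: +7 new -> 33 infected
Step 6: +4 new -> 37 infected
Step 7: +3 new -> 40 infected
Step 8: +1 new -> 41 infected
Step 9: +0 new -> 41 infected

Answer: 9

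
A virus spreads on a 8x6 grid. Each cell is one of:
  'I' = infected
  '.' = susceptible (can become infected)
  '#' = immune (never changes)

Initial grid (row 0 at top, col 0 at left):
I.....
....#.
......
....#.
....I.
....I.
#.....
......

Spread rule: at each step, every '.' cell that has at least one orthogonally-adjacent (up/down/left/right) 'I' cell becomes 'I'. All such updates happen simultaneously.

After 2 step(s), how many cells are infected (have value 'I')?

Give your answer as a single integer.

Answer: 20

Derivation:
Step 0 (initial): 3 infected
Step 1: +7 new -> 10 infected
Step 2: +10 new -> 20 infected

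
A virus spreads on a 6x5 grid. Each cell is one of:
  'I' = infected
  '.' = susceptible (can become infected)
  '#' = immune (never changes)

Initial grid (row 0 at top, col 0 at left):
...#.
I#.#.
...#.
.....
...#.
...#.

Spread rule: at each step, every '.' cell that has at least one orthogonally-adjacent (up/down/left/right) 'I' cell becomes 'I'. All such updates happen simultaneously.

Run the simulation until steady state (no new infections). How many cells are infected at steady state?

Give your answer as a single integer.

Answer: 24

Derivation:
Step 0 (initial): 1 infected
Step 1: +2 new -> 3 infected
Step 2: +3 new -> 6 infected
Step 3: +4 new -> 10 infected
Step 4: +4 new -> 14 infected
Step 5: +3 new -> 17 infected
Step 6: +2 new -> 19 infected
Step 7: +2 new -> 21 infected
Step 8: +2 new -> 23 infected
Step 9: +1 new -> 24 infected
Step 10: +0 new -> 24 infected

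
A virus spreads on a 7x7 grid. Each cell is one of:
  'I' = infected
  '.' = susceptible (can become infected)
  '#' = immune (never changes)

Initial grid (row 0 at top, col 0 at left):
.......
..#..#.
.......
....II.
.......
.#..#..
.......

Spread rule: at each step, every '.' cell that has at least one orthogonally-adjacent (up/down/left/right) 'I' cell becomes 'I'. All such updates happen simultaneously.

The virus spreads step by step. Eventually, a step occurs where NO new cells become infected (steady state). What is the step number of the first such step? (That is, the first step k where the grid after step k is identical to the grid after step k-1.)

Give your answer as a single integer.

Answer: 8

Derivation:
Step 0 (initial): 2 infected
Step 1: +6 new -> 8 infected
Step 2: +7 new -> 15 infected
Step 3: +9 new -> 24 infected
Step 4: +10 new -> 34 infected
Step 5: +5 new -> 39 infected
Step 6: +4 new -> 43 infected
Step 7: +2 new -> 45 infected
Step 8: +0 new -> 45 infected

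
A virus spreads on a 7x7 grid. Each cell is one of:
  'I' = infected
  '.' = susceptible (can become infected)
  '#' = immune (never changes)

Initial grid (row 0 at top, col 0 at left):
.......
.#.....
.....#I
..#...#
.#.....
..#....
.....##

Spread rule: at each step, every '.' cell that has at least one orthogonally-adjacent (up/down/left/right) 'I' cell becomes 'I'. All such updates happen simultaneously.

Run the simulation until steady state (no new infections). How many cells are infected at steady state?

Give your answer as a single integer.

Answer: 41

Derivation:
Step 0 (initial): 1 infected
Step 1: +1 new -> 2 infected
Step 2: +2 new -> 4 infected
Step 3: +2 new -> 6 infected
Step 4: +3 new -> 9 infected
Step 5: +4 new -> 13 infected
Step 6: +5 new -> 18 infected
Step 7: +5 new -> 23 infected
Step 8: +8 new -> 31 infected
Step 9: +4 new -> 35 infected
Step 10: +2 new -> 37 infected
Step 11: +2 new -> 39 infected
Step 12: +2 new -> 41 infected
Step 13: +0 new -> 41 infected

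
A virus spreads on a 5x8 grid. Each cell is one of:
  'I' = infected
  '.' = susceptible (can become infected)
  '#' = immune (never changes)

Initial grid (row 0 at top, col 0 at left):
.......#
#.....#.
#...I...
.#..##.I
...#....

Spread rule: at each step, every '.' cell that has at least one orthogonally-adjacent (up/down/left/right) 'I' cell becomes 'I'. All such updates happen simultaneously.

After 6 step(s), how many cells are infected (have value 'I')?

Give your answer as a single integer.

Answer: 31

Derivation:
Step 0 (initial): 2 infected
Step 1: +6 new -> 8 infected
Step 2: +8 new -> 16 infected
Step 3: +6 new -> 22 infected
Step 4: +5 new -> 27 infected
Step 5: +2 new -> 29 infected
Step 6: +2 new -> 31 infected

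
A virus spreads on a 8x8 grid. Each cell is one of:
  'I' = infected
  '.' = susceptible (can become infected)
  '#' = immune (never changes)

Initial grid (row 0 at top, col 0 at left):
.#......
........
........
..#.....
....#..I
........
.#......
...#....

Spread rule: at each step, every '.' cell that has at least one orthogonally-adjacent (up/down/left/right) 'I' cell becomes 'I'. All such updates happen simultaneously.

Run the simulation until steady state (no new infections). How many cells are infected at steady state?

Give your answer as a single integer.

Step 0 (initial): 1 infected
Step 1: +3 new -> 4 infected
Step 2: +5 new -> 9 infected
Step 3: +6 new -> 15 infected
Step 4: +7 new -> 22 infected
Step 5: +7 new -> 29 infected
Step 6: +7 new -> 36 infected
Step 7: +6 new -> 42 infected
Step 8: +6 new -> 48 infected
Step 9: +7 new -> 55 infected
Step 10: +3 new -> 58 infected
Step 11: +1 new -> 59 infected
Step 12: +0 new -> 59 infected

Answer: 59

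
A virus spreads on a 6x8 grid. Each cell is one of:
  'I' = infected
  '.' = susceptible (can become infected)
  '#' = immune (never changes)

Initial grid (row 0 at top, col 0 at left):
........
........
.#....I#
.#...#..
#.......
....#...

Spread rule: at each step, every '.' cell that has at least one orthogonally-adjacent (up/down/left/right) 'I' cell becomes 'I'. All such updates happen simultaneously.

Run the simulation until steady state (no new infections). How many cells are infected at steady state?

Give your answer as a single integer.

Answer: 42

Derivation:
Step 0 (initial): 1 infected
Step 1: +3 new -> 4 infected
Step 2: +6 new -> 10 infected
Step 3: +8 new -> 18 infected
Step 4: +7 new -> 25 infected
Step 5: +4 new -> 29 infected
Step 6: +4 new -> 33 infected
Step 7: +4 new -> 37 infected
Step 8: +3 new -> 40 infected
Step 9: +2 new -> 42 infected
Step 10: +0 new -> 42 infected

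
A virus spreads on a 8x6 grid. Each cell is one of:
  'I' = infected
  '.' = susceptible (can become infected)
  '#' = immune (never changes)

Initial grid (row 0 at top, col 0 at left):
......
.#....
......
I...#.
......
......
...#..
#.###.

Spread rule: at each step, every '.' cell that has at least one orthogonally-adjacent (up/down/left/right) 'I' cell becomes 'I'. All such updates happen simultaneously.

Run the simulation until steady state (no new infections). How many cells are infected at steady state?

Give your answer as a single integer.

Step 0 (initial): 1 infected
Step 1: +3 new -> 4 infected
Step 2: +5 new -> 9 infected
Step 3: +6 new -> 15 infected
Step 4: +6 new -> 21 infected
Step 5: +7 new -> 28 infected
Step 6: +5 new -> 33 infected
Step 7: +5 new -> 38 infected
Step 8: +2 new -> 40 infected
Step 9: +1 new -> 41 infected
Step 10: +0 new -> 41 infected

Answer: 41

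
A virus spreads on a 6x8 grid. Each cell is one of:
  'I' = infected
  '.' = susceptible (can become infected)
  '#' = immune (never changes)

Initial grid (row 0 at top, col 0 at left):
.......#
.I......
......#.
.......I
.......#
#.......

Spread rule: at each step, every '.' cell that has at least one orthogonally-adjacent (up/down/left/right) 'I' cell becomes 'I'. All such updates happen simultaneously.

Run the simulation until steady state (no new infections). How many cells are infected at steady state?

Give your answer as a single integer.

Step 0 (initial): 2 infected
Step 1: +6 new -> 8 infected
Step 2: +9 new -> 17 infected
Step 3: +11 new -> 28 infected
Step 4: +11 new -> 39 infected
Step 5: +4 new -> 43 infected
Step 6: +1 new -> 44 infected
Step 7: +0 new -> 44 infected

Answer: 44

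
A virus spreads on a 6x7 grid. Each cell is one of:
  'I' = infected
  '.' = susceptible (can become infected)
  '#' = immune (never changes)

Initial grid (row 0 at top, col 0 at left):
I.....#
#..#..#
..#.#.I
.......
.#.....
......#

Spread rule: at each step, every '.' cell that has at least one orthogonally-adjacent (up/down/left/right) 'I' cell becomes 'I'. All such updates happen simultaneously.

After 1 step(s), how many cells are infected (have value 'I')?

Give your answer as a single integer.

Step 0 (initial): 2 infected
Step 1: +3 new -> 5 infected

Answer: 5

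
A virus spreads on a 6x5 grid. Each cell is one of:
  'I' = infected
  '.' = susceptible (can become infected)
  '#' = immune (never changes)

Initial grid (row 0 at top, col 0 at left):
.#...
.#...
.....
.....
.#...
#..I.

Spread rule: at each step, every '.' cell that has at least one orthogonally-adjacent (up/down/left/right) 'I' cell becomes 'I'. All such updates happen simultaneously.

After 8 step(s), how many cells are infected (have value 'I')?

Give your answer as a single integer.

Step 0 (initial): 1 infected
Step 1: +3 new -> 4 infected
Step 2: +4 new -> 8 infected
Step 3: +3 new -> 11 infected
Step 4: +4 new -> 15 infected
Step 5: +5 new -> 20 infected
Step 6: +4 new -> 24 infected
Step 7: +1 new -> 25 infected
Step 8: +1 new -> 26 infected

Answer: 26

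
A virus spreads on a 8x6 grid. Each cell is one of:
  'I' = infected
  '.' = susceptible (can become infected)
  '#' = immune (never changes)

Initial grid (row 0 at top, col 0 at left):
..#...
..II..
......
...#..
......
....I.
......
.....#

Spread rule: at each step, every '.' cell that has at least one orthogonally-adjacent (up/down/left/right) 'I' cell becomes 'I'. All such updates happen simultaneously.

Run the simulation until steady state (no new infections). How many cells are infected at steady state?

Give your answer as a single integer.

Answer: 45

Derivation:
Step 0 (initial): 3 infected
Step 1: +9 new -> 12 infected
Step 2: +14 new -> 26 infected
Step 3: +10 new -> 36 infected
Step 4: +5 new -> 41 infected
Step 5: +3 new -> 44 infected
Step 6: +1 new -> 45 infected
Step 7: +0 new -> 45 infected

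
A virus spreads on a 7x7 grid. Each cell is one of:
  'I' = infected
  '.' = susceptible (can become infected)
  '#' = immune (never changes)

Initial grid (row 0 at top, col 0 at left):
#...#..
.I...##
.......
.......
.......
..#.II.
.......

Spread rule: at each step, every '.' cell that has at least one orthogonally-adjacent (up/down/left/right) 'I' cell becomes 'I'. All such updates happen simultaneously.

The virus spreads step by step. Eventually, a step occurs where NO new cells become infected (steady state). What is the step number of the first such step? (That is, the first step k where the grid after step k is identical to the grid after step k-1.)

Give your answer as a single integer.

Answer: 6

Derivation:
Step 0 (initial): 3 infected
Step 1: +10 new -> 13 infected
Step 2: +11 new -> 24 infected
Step 3: +12 new -> 36 infected
Step 4: +4 new -> 40 infected
Step 5: +2 new -> 42 infected
Step 6: +0 new -> 42 infected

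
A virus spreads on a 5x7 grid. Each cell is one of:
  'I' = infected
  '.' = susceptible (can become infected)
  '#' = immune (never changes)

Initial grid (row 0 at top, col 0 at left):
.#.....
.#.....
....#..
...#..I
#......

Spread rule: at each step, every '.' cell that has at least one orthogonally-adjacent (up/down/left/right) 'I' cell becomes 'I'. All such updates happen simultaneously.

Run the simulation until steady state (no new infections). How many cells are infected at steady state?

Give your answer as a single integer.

Answer: 30

Derivation:
Step 0 (initial): 1 infected
Step 1: +3 new -> 4 infected
Step 2: +4 new -> 8 infected
Step 3: +3 new -> 11 infected
Step 4: +3 new -> 14 infected
Step 5: +3 new -> 17 infected
Step 6: +5 new -> 22 infected
Step 7: +3 new -> 25 infected
Step 8: +2 new -> 27 infected
Step 9: +1 new -> 28 infected
Step 10: +1 new -> 29 infected
Step 11: +1 new -> 30 infected
Step 12: +0 new -> 30 infected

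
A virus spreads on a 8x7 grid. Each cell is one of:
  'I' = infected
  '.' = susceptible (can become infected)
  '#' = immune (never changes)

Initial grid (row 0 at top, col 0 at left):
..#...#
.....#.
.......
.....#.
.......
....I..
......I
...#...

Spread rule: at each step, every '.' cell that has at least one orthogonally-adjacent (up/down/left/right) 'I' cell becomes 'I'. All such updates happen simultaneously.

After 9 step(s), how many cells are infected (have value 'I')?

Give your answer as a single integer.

Step 0 (initial): 2 infected
Step 1: +7 new -> 9 infected
Step 2: +8 new -> 17 infected
Step 3: +6 new -> 23 infected
Step 4: +9 new -> 32 infected
Step 5: +8 new -> 40 infected
Step 6: +6 new -> 46 infected
Step 7: +2 new -> 48 infected
Step 8: +2 new -> 50 infected
Step 9: +1 new -> 51 infected

Answer: 51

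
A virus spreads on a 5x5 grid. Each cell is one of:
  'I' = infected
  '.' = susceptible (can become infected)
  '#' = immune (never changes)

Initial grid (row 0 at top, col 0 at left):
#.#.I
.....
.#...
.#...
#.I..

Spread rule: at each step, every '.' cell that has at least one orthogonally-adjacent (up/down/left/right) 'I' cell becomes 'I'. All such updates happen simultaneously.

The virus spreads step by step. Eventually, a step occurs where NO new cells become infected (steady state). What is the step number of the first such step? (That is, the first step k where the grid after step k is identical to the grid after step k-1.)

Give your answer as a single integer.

Answer: 8

Derivation:
Step 0 (initial): 2 infected
Step 1: +5 new -> 7 infected
Step 2: +5 new -> 12 infected
Step 3: +3 new -> 15 infected
Step 4: +1 new -> 16 infected
Step 5: +2 new -> 18 infected
Step 6: +1 new -> 19 infected
Step 7: +1 new -> 20 infected
Step 8: +0 new -> 20 infected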